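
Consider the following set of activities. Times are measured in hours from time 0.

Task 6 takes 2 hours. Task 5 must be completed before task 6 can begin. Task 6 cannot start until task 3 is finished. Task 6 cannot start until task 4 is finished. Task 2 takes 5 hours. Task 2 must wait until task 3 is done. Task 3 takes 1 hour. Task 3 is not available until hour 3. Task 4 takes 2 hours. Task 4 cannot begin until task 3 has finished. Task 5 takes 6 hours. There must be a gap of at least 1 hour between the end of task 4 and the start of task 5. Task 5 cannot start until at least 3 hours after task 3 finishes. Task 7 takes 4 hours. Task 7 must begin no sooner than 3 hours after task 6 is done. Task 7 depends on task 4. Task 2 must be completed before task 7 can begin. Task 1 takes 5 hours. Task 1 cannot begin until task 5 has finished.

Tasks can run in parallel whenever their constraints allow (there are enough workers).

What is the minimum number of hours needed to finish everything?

22

Task 3 cannot begin until its own release at hour 3. It runs from hour 3 to 3 + 1 = hour 4.
Task 4 cannot begin until task 3 (finishes hour 4). It runs from hour 4 to 4 + 2 = hour 6.
Task 5 needs all of task 4 (finishes hour 6, plus 1-hour gap → hour 7); task 3 (finishes hour 4, plus 3-hour gap → hour 7). That puts its earliest start at hour 7; it finishes at 7 + 6 = hour 13.
Task 6 cannot start until task 5 (finishes hour 13); task 3 (finishes hour 4); task 4 (finishes hour 6). The controlling bound is hour 13, so task 6 finishes at 13 + 2 = hour 15.
After task 5 (finishes hour 13), task 1 can start at hour 13 and finishes at hour 18.
Task 2 cannot begin until task 3 (finishes hour 4). It runs from hour 4 to 4 + 5 = hour 9.
Task 7 cannot start until task 6 (finishes hour 15, plus 3-hour gap → hour 18); task 4 (finishes hour 6); task 2 (finishes hour 9). The controlling bound is hour 18, so task 7 finishes at 18 + 4 = hour 22.
All tasks are finished once the last one completes. Finish times: Task 1 at 18, Task 2 at 9, Task 3 at 4, Task 4 at 6, Task 5 at 13, Task 6 at 15, Task 7 at 22. The latest is hour 22.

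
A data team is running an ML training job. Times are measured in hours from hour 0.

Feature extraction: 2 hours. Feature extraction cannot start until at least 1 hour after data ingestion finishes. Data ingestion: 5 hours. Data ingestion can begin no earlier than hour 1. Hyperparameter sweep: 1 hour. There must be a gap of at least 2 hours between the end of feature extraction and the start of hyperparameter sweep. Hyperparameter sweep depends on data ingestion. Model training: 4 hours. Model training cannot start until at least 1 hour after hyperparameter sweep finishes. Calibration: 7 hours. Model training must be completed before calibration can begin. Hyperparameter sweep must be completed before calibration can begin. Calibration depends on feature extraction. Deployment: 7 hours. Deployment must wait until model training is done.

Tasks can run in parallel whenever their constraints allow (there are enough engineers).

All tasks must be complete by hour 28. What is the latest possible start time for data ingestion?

To finish by hour 28, calibration (duration 7) must start no later than hour 21.
Deployment has no dependents, so it just needs to finish by hour 28. Starting by 28 − 7 = hour 21 achieves that.
Model training must finish in time for calibration (must start by hour 21); deployment (must start by hour 21). The tightest is hour 21, so model training must start by 21 − 4 = hour 17.
Hyperparameter sweep feeds model training (must start by hour 17, minus 1-hour gap → hour 16); calibration (must start by hour 21). Taking the minimum, hyperparameter sweep must finish by hour 16 and start by 16 − 1 = hour 15.
Feature extraction must finish in time for hyperparameter sweep (must start by hour 15, minus 2-hour gap → hour 13); calibration (must start by hour 21). The tightest is hour 13, so feature extraction must start by 13 − 2 = hour 11.
For data ingestion: feature extraction (must start by hour 11, minus 1-hour gap → hour 10); hyperparameter sweep (must start by hour 15). The most restrictive is hour 10; with a 5-hour duration, data ingestion must start by hour 5.

5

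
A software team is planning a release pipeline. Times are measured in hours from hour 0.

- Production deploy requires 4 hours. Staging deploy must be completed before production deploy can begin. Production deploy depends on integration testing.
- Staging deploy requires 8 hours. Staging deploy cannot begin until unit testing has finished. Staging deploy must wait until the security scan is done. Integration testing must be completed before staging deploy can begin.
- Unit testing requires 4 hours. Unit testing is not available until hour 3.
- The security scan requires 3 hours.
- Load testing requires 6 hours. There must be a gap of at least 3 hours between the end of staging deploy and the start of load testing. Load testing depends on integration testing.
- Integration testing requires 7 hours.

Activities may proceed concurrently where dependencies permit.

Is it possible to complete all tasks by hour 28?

The security scan has no prerequisites, so it starts at hour 0 and finishes at hour 3.
Integration testing can start immediately at hour 0; it finishes at hour 7.
Unit testing cannot begin until its own release at hour 3. It runs from hour 3 to 3 + 4 = hour 7.
For staging deploy: unit testing (finishes hour 7); the security scan (finishes hour 3); integration testing (finishes hour 7). Taking the maximum gives a start of hour 7, and it finishes at 7 + 8 = hour 15.
Production deploy cannot start until staging deploy (finishes hour 15); integration testing (finishes hour 7). The controlling bound is hour 15, so production deploy finishes at 15 + 4 = hour 19.
Load testing has to wait for staging deploy (finishes hour 15, plus 3-hour gap → hour 18); integration testing (finishes hour 7). The latest of these is hour 18, so load testing runs hour 18 to 18 + 6 = hour 24.
Every task is finished by hour 24, which is no later than the deadline of 28, so the schedule is feasible.

Yes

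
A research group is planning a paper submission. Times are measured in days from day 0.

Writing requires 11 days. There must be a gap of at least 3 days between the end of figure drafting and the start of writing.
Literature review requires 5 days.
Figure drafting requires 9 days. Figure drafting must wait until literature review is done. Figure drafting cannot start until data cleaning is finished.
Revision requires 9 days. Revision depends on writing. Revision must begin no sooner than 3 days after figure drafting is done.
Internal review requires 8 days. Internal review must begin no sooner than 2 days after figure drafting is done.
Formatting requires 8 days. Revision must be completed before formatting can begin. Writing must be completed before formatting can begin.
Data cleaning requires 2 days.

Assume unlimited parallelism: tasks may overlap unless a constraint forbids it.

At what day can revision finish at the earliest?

Data cleaning can start immediately at day 0; it finishes at day 2.
Literature review can start immediately at day 0; it finishes at day 5.
Figure drafting needs all of literature review (finishes day 5); data cleaning (finishes day 2). That puts its earliest start at day 5; it finishes at 5 + 9 = day 14.
Writing waits on figure drafting (finishes day 14, plus 3-day gap → day 17), so it starts at day 17 and finishes at 17 + 11 = day 28.
Revision cannot start until writing (finishes day 28); figure drafting (finishes day 14, plus 3-day gap → day 17). The controlling bound is day 28, so revision finishes at 28 + 9 = day 37.

37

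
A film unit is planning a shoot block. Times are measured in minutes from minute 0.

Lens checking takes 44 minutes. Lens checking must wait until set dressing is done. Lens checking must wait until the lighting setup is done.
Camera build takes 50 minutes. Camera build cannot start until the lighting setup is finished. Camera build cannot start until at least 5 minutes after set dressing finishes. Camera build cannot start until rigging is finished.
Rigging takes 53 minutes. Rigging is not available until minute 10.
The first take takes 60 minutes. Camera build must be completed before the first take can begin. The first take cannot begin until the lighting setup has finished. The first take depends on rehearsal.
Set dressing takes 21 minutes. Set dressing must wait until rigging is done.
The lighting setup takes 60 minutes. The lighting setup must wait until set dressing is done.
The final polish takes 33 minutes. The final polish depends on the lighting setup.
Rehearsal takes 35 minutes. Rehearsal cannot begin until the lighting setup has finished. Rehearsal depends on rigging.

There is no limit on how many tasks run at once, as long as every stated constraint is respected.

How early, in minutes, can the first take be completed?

254

After its own release at minute 10, rigging can start at minute 10 and finishes at minute 63.
After rigging (finishes minute 63), set dressing can start at minute 63 and finishes at minute 84.
After set dressing (finishes minute 84), the lighting setup can start at minute 84 and finishes at minute 144.
Rehearsal has to wait for the lighting setup (finishes minute 144); rigging (finishes minute 63). The latest of these is minute 144, so rehearsal runs minute 144 to 144 + 35 = minute 179.
Camera build needs all of the lighting setup (finishes minute 144); set dressing (finishes minute 84, plus 5-minute gap → minute 89); rigging (finishes minute 63). That puts its earliest start at minute 144; it finishes at 144 + 50 = minute 194.
For the first take: camera build (finishes minute 194); the lighting setup (finishes minute 144); rehearsal (finishes minute 179). Taking the maximum gives a start of minute 194, and it finishes at 194 + 60 = minute 254.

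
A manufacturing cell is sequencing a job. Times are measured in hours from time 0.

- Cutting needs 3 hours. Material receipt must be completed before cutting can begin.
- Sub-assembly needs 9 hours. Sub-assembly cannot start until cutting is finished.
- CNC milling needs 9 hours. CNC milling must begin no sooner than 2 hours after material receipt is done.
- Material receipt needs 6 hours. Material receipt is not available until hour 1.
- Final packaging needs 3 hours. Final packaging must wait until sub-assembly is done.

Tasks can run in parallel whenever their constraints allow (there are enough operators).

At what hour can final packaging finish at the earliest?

After its own release at hour 1, material receipt can start at hour 1 and finishes at hour 7.
Cutting cannot begin until material receipt (finishes hour 7). It runs from hour 7 to 7 + 3 = hour 10.
Sub-assembly waits on cutting (finishes hour 10), so it starts at hour 10 and finishes at 10 + 9 = hour 19.
Final packaging waits on sub-assembly (finishes hour 19), so it starts at hour 19 and finishes at 19 + 3 = hour 22.

22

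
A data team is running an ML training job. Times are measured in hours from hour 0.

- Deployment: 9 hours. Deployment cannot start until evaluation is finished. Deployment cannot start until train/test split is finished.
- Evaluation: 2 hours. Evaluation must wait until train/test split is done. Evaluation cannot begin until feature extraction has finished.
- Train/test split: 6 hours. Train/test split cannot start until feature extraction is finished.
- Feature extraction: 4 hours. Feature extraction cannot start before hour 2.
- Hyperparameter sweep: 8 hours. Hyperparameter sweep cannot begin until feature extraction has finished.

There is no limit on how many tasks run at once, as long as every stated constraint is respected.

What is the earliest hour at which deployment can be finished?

23

Feature extraction waits on its own release at hour 2, so it starts at hour 2 and finishes at 2 + 4 = hour 6.
Train/test split cannot begin until feature extraction (finishes hour 6). It runs from hour 6 to 6 + 6 = hour 12.
Evaluation needs all of train/test split (finishes hour 12); feature extraction (finishes hour 6). That puts its earliest start at hour 12; it finishes at 12 + 2 = hour 14.
For deployment: evaluation (finishes hour 14); train/test split (finishes hour 12). Taking the maximum gives a start of hour 14, and it finishes at 14 + 9 = hour 23.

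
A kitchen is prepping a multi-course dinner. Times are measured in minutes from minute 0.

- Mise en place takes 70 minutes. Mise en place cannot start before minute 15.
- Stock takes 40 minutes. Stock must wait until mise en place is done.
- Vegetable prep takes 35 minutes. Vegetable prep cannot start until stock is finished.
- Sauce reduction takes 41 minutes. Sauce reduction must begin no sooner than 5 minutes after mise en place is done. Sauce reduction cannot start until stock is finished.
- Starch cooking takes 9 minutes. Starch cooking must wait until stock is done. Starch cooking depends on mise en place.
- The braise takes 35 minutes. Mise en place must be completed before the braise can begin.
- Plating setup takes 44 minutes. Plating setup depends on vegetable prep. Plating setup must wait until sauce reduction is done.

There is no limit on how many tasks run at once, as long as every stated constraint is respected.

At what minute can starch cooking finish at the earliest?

134

Mise en place cannot begin until its own release at minute 15. It runs from minute 15 to 15 + 70 = minute 85.
Stock cannot begin until mise en place (finishes minute 85). It runs from minute 85 to 85 + 40 = minute 125.
Starch cooking needs all of stock (finishes minute 125); mise en place (finishes minute 85). That puts its earliest start at minute 125; it finishes at 125 + 9 = minute 134.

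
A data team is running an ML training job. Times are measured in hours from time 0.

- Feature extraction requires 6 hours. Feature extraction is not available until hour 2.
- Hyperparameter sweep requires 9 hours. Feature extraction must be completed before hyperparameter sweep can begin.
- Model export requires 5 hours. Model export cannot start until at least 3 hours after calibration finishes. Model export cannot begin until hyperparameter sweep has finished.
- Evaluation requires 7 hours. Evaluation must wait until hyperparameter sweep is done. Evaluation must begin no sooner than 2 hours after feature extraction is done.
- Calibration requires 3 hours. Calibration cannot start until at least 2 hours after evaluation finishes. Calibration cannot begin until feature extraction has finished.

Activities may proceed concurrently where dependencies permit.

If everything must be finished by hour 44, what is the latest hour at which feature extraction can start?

9

Nothing follows model export; the deadline of hour 44 is its only limit. It must start by 44 − 5 = hour 39.
Calibration feeds into model export (must start by hour 39, minus 3-hour gap → hour 36); so calibration must finish by hour 36 and therefore start by hour 33.
Since calibration (must start by hour 33, minus 2-hour gap → hour 31) depends on it, evaluation must finish by hour 31. Backing off its 7-hour duration gives a latest start of hour 24.
For hyperparameter sweep: evaluation (must start by hour 24); model export (must start by hour 39). The most restrictive is hour 24; with a 9-hour duration, hyperparameter sweep must start by hour 15.
Feature extraction must finish in time for hyperparameter sweep (must start by hour 15); evaluation (must start by hour 24, minus 2-hour gap → hour 22); calibration (must start by hour 33). The tightest is hour 15, so feature extraction must start by 15 − 6 = hour 9.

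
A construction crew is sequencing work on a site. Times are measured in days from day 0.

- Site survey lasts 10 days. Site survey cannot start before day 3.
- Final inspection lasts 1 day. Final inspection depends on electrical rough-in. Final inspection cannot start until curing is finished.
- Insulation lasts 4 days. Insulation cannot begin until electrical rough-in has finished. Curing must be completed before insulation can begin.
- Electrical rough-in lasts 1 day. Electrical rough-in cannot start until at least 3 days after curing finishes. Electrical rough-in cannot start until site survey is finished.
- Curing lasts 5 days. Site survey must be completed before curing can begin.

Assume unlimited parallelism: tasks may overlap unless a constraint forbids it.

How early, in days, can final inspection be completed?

Site survey cannot begin until its own release at day 3. It runs from day 3 to 3 + 10 = day 13.
After site survey (finishes day 13), curing can start at day 13 and finishes at day 18.
Electrical rough-in has to wait for curing (finishes day 18, plus 3-day gap → day 21); site survey (finishes day 13). The latest of these is day 21, so electrical rough-in runs day 21 to 21 + 1 = day 22.
Final inspection cannot start until electrical rough-in (finishes day 22); curing (finishes day 18). The controlling bound is day 22, so final inspection finishes at 22 + 1 = day 23.

23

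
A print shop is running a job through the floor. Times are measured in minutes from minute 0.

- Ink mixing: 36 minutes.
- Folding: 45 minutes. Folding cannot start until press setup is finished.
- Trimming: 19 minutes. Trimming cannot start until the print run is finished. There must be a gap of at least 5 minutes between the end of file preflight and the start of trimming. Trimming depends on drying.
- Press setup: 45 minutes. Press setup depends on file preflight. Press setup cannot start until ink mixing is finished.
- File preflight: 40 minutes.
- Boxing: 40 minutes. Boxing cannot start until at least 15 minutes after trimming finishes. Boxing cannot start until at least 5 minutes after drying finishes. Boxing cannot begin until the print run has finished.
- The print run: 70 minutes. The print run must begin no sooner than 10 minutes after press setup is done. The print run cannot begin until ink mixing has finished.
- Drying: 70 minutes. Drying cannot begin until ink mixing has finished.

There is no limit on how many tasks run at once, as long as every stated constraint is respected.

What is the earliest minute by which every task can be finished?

239

Ink mixing has no prerequisites, so it starts at minute 0 and finishes at minute 36.
Drying waits on ink mixing (finishes minute 36), so it starts at minute 36 and finishes at 36 + 70 = minute 106.
Nothing blocks file preflight, so it runs from minute 0 to minute 40.
Press setup cannot start until file preflight (finishes minute 40); ink mixing (finishes minute 36). The controlling bound is minute 40, so press setup finishes at 40 + 45 = minute 85.
After press setup (finishes minute 85), folding can start at minute 85 and finishes at minute 130.
The print run has to wait for press setup (finishes minute 85, plus 10-minute gap → minute 95); ink mixing (finishes minute 36). The latest of these is minute 95, so the print run runs minute 95 to 95 + 70 = minute 165.
Trimming has to wait for the print run (finishes minute 165); file preflight (finishes minute 40, plus 5-minute gap → minute 45); drying (finishes minute 106). The latest of these is minute 165, so trimming runs minute 165 to 165 + 19 = minute 184.
Boxing has to wait for trimming (finishes minute 184, plus 15-minute gap → minute 199); drying (finishes minute 106, plus 5-minute gap → minute 111); the print run (finishes minute 165). The latest of these is minute 199, so boxing runs minute 199 to 199 + 40 = minute 239.
All tasks are finished once the last one completes. Finish times: File preflight at 40, Ink mixing at 36, Press setup at 85, The print run at 165, Drying at 106, Trimming at 184, Folding at 130, Boxing at 239. The latest is minute 239.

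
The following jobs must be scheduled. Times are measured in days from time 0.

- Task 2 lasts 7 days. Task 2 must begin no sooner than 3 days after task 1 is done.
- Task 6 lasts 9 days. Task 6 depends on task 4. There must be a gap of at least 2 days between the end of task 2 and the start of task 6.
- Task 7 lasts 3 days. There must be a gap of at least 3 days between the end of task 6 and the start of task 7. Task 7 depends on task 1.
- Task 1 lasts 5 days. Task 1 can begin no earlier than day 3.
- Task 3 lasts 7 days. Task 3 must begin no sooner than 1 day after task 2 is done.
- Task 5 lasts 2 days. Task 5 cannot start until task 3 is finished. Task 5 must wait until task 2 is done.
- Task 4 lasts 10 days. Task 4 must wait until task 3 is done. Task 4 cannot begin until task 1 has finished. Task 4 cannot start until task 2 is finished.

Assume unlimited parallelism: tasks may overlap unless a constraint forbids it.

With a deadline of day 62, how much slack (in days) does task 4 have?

After its own release at day 3, task 1 can start at day 3 and finishes at day 8.
Task 2 cannot begin until task 1 (finishes day 8, plus 3-day gap → day 11). It runs from day 11 to 11 + 7 = day 18.
Task 3 cannot begin until task 2 (finishes day 18, plus 1-day gap → day 19). It runs from day 19 to 19 + 7 = day 26.
Task 4 has to wait for task 3 (finishes day 26); task 1 (finishes day 8); task 2 (finishes day 18). The latest of these is day 26, so task 4 runs day 26 to 26 + 10 = day 36.

Working backward from the deadline:
To finish by day 62, task 7 (duration 3) must start no later than day 59.
Since task 7 (must start by day 59, minus 3-day gap → day 56) depends on it, task 6 must finish by day 56. Backing off its 9-day duration gives a latest start of day 47.
Task 4 feeds into task 6 (must start by day 47); so task 4 must finish by day 47 and therefore start by day 37.
So task 4 can start as early as day 26 and as late as day 37, giving 37 − 26 = 11 days of slack.

11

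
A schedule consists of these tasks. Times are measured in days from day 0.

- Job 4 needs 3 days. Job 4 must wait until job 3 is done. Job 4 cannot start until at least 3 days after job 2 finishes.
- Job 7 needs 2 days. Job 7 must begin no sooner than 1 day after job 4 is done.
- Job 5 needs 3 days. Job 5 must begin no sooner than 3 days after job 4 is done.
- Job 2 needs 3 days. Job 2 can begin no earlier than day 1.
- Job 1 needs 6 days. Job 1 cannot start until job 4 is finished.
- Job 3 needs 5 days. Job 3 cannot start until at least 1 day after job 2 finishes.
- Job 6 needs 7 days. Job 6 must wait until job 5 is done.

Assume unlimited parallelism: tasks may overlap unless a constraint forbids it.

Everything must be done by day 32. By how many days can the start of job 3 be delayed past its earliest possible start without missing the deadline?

6

Job 2 waits on its own release at day 1, so it starts at day 1 and finishes at 1 + 3 = day 4.
After job 2 (finishes day 4, plus 1-day gap → day 5), job 3 can start at day 5 and finishes at day 10.

Working backward from the deadline:
Job 1 must finish by day 32; it takes 6 days, so it must start by 32 − 6 = day 26.
Job 6 must finish by day 32; it takes 7 days, so it must start by 32 − 7 = day 25.
Job 5 feeds into job 6 (must start by day 25); so job 5 must finish by day 25 and therefore start by day 22.
Job 7 has no dependents, so it just needs to finish by day 32. Starting by 32 − 2 = day 30 achieves that.
Job 4 has several dependents: job 1 (must start by day 26); job 5 (must start by day 22, minus 3-day gap → day 19); job 7 (must start by day 30, minus 1-day gap → day 29). The earliest of those limits is day 19, so job 4 must start by 19 − 3 = day 16.
Job 3 must finish before job 4 (must start by day 16). With a 5-day duration, job 3 must start by 16 − 5 = day 11.
So job 3 can start as early as day 5 and as late as day 11, giving 11 − 5 = 6 days of slack.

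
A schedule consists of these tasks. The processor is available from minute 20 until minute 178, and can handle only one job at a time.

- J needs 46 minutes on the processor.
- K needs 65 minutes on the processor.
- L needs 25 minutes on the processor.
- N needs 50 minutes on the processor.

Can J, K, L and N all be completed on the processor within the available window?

The processor window is 178 − 20 = 158 minutes.
Running back to back, the jobs need 46 + 65 + 25 + 50 = 186 minutes on the processor.
Since 186 > 158, they cannot all fit.

No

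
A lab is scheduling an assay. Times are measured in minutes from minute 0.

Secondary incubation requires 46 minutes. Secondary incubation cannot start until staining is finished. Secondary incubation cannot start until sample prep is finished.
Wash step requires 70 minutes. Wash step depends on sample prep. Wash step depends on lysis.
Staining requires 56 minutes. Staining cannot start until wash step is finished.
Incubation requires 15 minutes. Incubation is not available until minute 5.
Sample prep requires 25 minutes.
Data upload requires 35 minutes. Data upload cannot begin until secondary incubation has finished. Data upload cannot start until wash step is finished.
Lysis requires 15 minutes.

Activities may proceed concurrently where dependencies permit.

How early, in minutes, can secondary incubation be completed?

197

Lysis has no prerequisites, so it starts at minute 0 and finishes at minute 15.
Sample prep can start immediately at minute 0; it finishes at minute 25.
For wash step: sample prep (finishes minute 25); lysis (finishes minute 15). Taking the maximum gives a start of minute 25, and it finishes at 25 + 70 = minute 95.
Staining cannot begin until wash step (finishes minute 95). It runs from minute 95 to 95 + 56 = minute 151.
Secondary incubation cannot start until staining (finishes minute 151); sample prep (finishes minute 25). The controlling bound is minute 151, so secondary incubation finishes at 151 + 46 = minute 197.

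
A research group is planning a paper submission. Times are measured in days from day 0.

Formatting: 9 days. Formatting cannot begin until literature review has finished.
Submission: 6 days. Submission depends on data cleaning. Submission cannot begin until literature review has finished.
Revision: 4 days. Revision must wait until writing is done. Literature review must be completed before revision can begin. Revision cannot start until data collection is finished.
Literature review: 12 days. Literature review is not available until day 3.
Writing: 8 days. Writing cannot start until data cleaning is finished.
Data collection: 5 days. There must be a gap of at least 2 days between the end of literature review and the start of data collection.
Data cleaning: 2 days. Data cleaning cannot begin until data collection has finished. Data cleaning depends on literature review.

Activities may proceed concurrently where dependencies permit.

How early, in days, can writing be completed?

32

Literature review cannot begin until its own release at day 3. It runs from day 3 to 3 + 12 = day 15.
Data collection cannot begin until literature review (finishes day 15, plus 2-day gap → day 17). It runs from day 17 to 17 + 5 = day 22.
For data cleaning: data collection (finishes day 22); literature review (finishes day 15). Taking the maximum gives a start of day 22, and it finishes at 22 + 2 = day 24.
Writing cannot begin until data cleaning (finishes day 24). It runs from day 24 to 24 + 8 = day 32.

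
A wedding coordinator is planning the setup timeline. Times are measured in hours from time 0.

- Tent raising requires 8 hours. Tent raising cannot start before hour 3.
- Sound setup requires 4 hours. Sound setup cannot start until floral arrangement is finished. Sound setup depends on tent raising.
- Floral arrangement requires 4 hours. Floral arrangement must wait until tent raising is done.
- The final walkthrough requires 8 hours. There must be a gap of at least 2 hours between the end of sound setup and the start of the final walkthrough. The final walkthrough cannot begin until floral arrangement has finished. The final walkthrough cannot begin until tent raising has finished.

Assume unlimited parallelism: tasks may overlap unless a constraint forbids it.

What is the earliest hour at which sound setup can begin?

15

After its own release at hour 3, tent raising can start at hour 3 and finishes at hour 11.
Floral arrangement waits on tent raising (finishes hour 11), so it starts at hour 11 and finishes at 11 + 4 = hour 15.
Sound setup waits on floral arrangement (finishes hour 15); tent raising (finishes hour 11). The latest of these is hour 15, which is the earliest sound setup can start.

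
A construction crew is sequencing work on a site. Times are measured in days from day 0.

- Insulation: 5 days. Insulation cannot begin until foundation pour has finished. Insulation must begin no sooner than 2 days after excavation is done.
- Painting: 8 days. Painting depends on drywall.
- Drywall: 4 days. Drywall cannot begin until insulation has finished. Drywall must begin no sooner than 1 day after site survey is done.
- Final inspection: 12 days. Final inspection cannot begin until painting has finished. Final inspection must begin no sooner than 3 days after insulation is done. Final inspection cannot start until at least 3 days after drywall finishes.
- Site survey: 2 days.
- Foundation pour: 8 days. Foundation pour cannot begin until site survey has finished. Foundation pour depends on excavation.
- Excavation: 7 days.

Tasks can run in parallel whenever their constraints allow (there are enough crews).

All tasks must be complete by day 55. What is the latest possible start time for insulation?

26

To finish by day 55, final inspection (duration 12) must start no later than day 43.
Painting has to be done before final inspection (must start by day 43). That means finishing by day 43, i.e. starting by 43 − 8 = day 35.
Drywall feeds painting (must start by day 35); final inspection (must start by day 43, minus 3-day gap → day 40). Taking the minimum, drywall must finish by day 35 and start by 35 − 4 = day 31.
For insulation: drywall (must start by day 31); final inspection (must start by day 43, minus 3-day gap → day 40). The most restrictive is day 31; with a 5-day duration, insulation must start by day 26.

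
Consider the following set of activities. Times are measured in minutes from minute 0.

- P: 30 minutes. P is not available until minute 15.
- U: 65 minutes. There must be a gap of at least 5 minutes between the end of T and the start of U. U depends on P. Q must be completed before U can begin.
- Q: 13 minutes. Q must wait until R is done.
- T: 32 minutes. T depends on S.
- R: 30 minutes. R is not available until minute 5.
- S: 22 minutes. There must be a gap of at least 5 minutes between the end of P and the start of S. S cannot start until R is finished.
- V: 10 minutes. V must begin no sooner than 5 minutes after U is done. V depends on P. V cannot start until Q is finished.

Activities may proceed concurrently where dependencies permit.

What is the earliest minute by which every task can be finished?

R cannot begin until its own release at minute 5. It runs from minute 5 to 5 + 30 = minute 35.
Q waits on R (finishes minute 35), so it starts at minute 35 and finishes at 35 + 13 = minute 48.
After its own release at minute 15, P can start at minute 15 and finishes at minute 45.
S has to wait for P (finishes minute 45, plus 5-minute gap → minute 50); R (finishes minute 35). The latest of these is minute 50, so S runs minute 50 to 50 + 22 = minute 72.
After S (finishes minute 72), T can start at minute 72 and finishes at minute 104.
U cannot start until T (finishes minute 104, plus 5-minute gap → minute 109); P (finishes minute 45); Q (finishes minute 48). The controlling bound is minute 109, so U finishes at 109 + 65 = minute 174.
V has to wait for U (finishes minute 174, plus 5-minute gap → minute 179); P (finishes minute 45); Q (finishes minute 48). The latest of these is minute 179, so V runs minute 179 to 179 + 10 = minute 189.
All tasks are finished once the last one completes. Finish times: P at 45, Q at 48, R at 35, S at 72, T at 104, U at 174, V at 189. The latest is minute 189.

189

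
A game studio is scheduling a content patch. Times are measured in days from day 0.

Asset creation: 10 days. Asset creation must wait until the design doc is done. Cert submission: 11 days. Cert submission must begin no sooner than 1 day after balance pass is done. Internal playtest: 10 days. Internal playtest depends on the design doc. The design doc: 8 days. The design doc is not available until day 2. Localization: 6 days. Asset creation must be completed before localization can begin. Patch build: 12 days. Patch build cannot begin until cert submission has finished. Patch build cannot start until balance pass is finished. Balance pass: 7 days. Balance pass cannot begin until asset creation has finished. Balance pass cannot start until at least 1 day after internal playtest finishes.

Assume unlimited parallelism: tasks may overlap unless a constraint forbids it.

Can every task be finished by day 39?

The design doc waits on its own release at day 2, so it starts at day 2 and finishes at 2 + 8 = day 10.
Internal playtest cannot begin until the design doc (finishes day 10). It runs from day 10 to 10 + 10 = day 20.
Asset creation waits on the design doc (finishes day 10), so it starts at day 10 and finishes at 10 + 10 = day 20.
Localization cannot begin until asset creation (finishes day 20). It runs from day 20 to 20 + 6 = day 26.
Balance pass has to wait for asset creation (finishes day 20); internal playtest (finishes day 20, plus 1-day gap → day 21). The latest of these is day 21, so balance pass runs day 21 to 21 + 7 = day 28.
Cert submission waits on balance pass (finishes day 28, plus 1-day gap → day 29), so it starts at day 29 and finishes at 29 + 11 = day 40.
Patch build needs all of cert submission (finishes day 40); balance pass (finishes day 28). That puts its earliest start at day 40; it finishes at 40 + 12 = day 52.
The earliest everything can be done is day 52, which is after the deadline of 39, so it is not possible.

No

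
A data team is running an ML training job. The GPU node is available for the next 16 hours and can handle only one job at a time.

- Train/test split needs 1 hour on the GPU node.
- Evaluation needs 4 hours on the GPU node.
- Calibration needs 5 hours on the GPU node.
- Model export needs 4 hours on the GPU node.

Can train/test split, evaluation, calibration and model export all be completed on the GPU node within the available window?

Running back to back, the jobs need 1 + 4 + 5 + 4 = 14 hours on the GPU node.
Since 14 ≤ 16, they fit within the window.

Yes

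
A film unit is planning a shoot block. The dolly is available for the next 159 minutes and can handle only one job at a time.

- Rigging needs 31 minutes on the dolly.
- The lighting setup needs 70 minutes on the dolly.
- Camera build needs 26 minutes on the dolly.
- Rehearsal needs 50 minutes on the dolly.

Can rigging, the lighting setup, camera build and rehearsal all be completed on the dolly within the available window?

No

Running back to back, the jobs need 31 + 70 + 26 + 50 = 177 minutes on the dolly.
Since 177 > 159, they cannot all fit.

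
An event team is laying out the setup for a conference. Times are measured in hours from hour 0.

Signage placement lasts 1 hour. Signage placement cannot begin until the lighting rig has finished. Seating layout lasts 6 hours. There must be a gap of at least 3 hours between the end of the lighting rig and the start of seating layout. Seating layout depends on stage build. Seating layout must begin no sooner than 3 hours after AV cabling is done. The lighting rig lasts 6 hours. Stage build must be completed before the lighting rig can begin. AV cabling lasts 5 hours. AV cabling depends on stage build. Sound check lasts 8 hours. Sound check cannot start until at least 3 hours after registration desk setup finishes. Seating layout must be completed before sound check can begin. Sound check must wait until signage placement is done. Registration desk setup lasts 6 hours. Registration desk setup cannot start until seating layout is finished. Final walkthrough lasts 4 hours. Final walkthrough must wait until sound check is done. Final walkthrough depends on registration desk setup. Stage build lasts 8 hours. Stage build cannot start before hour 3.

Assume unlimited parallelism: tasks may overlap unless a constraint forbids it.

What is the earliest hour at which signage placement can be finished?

18

After its own release at hour 3, stage build can start at hour 3 and finishes at hour 11.
The lighting rig waits on stage build (finishes hour 11), so it starts at hour 11 and finishes at 11 + 6 = hour 17.
Signage placement cannot begin until the lighting rig (finishes hour 17). It runs from hour 17 to 17 + 1 = hour 18.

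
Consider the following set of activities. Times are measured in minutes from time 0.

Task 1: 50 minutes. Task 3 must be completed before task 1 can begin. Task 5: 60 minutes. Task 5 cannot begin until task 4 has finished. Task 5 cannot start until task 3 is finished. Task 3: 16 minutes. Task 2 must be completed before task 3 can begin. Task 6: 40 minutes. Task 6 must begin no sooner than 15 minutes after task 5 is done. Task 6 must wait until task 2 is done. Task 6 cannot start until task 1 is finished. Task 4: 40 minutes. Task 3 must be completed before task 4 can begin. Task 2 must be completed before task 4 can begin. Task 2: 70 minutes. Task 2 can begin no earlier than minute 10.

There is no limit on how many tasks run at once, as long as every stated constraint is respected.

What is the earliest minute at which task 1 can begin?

Task 2 waits on its own release at minute 10, so it starts at minute 10 and finishes at 10 + 70 = minute 80.
Task 3 cannot begin until task 2 (finishes minute 80). It runs from minute 80 to 80 + 16 = minute 96.
Task 1 waits on task 3 (finishes minute 96), so the earliest it can start is minute 96.

96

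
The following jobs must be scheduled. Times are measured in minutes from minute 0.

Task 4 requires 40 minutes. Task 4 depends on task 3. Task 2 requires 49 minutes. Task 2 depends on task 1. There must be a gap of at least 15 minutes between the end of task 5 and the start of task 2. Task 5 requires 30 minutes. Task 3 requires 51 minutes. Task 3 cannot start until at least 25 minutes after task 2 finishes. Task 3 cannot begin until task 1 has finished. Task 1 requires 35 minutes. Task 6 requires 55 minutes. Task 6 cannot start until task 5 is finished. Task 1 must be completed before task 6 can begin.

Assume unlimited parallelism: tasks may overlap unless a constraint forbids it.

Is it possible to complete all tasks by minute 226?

Yes

Task 5 can start immediately at minute 0; it finishes at minute 30.
Nothing blocks task 1, so it runs from minute 0 to minute 35.
Task 6 needs all of task 5 (finishes minute 30); task 1 (finishes minute 35). That puts its earliest start at minute 35; it finishes at 35 + 55 = minute 90.
Task 2 has to wait for task 1 (finishes minute 35); task 5 (finishes minute 30, plus 15-minute gap → minute 45). The latest of these is minute 45, so task 2 runs minute 45 to 45 + 49 = minute 94.
Task 3 has to wait for task 2 (finishes minute 94, plus 25-minute gap → minute 119); task 1 (finishes minute 35). The latest of these is minute 119, so task 3 runs minute 119 to 119 + 51 = minute 170.
Task 4 cannot begin until task 3 (finishes minute 170). It runs from minute 170 to 170 + 40 = minute 210.
Every task is finished by minute 210, which is no later than the deadline of 226, so the schedule is feasible.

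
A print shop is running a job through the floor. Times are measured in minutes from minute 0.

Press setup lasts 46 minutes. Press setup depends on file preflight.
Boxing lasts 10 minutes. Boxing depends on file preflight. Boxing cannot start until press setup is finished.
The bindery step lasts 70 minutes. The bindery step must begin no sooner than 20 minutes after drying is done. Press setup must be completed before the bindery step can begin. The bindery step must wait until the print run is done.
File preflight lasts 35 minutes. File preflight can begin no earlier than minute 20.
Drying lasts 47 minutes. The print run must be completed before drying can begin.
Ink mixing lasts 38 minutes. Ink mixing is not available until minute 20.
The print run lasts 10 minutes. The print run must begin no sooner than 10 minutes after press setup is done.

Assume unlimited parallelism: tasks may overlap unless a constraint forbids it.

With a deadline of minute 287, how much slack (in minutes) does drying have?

File preflight waits on its own release at minute 20, so it starts at minute 20 and finishes at 20 + 35 = minute 55.
Press setup waits on file preflight (finishes minute 55), so it starts at minute 55 and finishes at 55 + 46 = minute 101.
The print run waits on press setup (finishes minute 101, plus 10-minute gap → minute 111), so it starts at minute 111 and finishes at 111 + 10 = minute 121.
Drying waits on the print run (finishes minute 121), so it starts at minute 121 and finishes at 121 + 47 = minute 168.

Working backward from the deadline:
The bindery step must finish by minute 287; it takes 70 minutes, so it must start by 287 − 70 = minute 217.
Drying has to be done before the bindery step (must start by minute 217, minus 20-minute gap → minute 197). That means finishing by minute 197, i.e. starting by 197 − 47 = minute 150.
So drying can start as early as minute 121 and as late as minute 150, giving 150 − 121 = 29 minutes of slack.

29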